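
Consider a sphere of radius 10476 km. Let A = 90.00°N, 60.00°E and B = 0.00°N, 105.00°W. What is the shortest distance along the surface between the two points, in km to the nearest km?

With latitudes φ₁ = 90.000°, φ₂ = 0.000° and longitude difference Δλ = -165.000°:
cos c = sin φ₁ sin φ₂ + cos φ₁ cos φ₂ cos Δλ = (1.0000)(0.0000) + (0.0000)(1.0000)(-0.9659) = 0.00000,
so c = arccos(0.00000) = 1.57080 rad.
Distance = R·c = 10476 × 1.5708 ≈ 16456 km.

16456 km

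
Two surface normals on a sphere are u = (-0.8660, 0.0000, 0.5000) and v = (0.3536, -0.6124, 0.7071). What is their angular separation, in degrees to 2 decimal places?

87.29°

u·v = 0.0473; |u| = 1.0000, |v| = 1.0000.
cos θ = (u·v)/(|u||v|) = 0.0473, so θ = 87.29°.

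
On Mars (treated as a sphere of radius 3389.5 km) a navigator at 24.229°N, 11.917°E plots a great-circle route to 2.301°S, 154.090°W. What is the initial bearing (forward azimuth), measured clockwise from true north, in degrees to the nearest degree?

326°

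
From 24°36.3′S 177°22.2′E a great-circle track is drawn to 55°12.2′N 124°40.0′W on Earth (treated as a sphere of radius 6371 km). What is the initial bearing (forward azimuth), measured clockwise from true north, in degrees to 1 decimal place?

Δλ = 57.963° = 1.0117 rad.
y = sin Δλ · cos φ₂ = (0.8477)(0.5707) = 0.4838
x = cos φ₁ sin φ₂ − sin φ₁ cos φ₂ cos Δλ = (0.9092)(0.8212) − (-0.4164)(0.5707)(0.5305) = 0.8727
θ = atan2(y, x) = 29.00°, so the bearing is 29.0°.

29.0°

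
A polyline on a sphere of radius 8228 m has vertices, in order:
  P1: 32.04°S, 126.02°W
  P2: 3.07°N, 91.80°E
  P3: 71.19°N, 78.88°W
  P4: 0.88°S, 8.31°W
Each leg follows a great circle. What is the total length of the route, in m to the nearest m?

46580 m

Leg P1→P2: central angle 2.3421 rad, distance 19270.8 m.
Leg P2→P3: central angle 1.8411 rad, distance 15148.6 m.
Leg P3→P4: central angle 1.4780 rad, distance 12160.6 m.
Total: 19270.8 + 15148.6 + 12160.6 ≈ 46580 m.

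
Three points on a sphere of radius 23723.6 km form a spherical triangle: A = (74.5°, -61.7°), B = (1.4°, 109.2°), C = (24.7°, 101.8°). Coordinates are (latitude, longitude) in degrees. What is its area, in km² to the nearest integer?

Side lengths (central angles): a = 0.4254, b = 1.4001, c = 1.8134 rad; semiperimeter s = 1.8194.
By l'Huilier's theorem, tan(E/4) = √[tan(s/2) tan((s−a)/2) tan((s−b)/2) tan((s−c)/2)], giving spherical excess E = 0.1050 rad.
Area = E·R² = 0.1050 × (23723.6)² ≈ 59116573 km².

59116573 km²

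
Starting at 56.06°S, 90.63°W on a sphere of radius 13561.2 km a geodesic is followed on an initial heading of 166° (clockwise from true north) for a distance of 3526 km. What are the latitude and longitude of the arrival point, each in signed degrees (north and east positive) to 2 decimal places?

-70.22°, -80.04°

Angular distance δ = d/R = 3526/13561.2 = 0.26001 rad; initial bearing θ = 2.8972 rad.
sin φ₂ = sin φ₁ cos δ + cos φ₁ sin δ cos θ = (-0.8296)(0.9664) + (0.5583)(0.2571)(-0.9703) = -0.9410, so φ₂ = -70.22°.
Δλ = atan2(sin θ sin δ cos φ₁, cos δ − sin φ₁ sin φ₂) = atan2(0.0347, 0.1857) = 10.591°.
λ₂ = -90.630° + 10.591° = -80.04°.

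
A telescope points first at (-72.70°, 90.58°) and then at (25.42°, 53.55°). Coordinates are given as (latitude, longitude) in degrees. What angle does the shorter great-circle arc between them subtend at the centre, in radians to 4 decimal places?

1.7675 rad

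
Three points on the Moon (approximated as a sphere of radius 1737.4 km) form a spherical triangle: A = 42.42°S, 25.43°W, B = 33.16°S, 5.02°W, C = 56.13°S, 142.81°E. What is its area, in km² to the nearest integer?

Side lengths (central angles): a = 1.5115, b = 1.4128, c = 0.3234 rad; semiperimeter s = 1.6239.
By l'Huilier's theorem, tan(E/4) = √[tan(s/2) tan((s−a)/2) tan((s−b)/2) tan((s−c)/2)], giving spherical excess E = 0.2760 rad.
Area = E·R² = 0.2760 × (1737.4)² ≈ 833133 km².

833133 km²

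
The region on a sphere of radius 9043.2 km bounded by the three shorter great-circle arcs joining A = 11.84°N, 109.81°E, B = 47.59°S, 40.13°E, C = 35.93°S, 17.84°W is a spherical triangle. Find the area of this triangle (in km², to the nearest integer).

Side lengths (central angles): a = 0.7628, b = 2.2199, c = 1.4930 rad; semiperimeter s = 2.2379.
By l'Huilier's theorem, tan(E/4) = √[tan(s/2) tan((s−a)/2) tan((s−b)/2) tan((s−c)/2)], giving spherical excess E = 0.3233 rad.
Area = E·R² = 0.3233 × (9043.2)² ≈ 26438528 km².

26438528 km²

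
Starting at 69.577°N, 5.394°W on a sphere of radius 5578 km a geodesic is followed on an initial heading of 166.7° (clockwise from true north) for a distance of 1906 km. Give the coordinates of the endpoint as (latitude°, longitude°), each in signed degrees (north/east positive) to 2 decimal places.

50.28°, 1.53°

Angular distance δ = d/R = 1906/5578 = 0.34170 rad; initial bearing θ = 2.9095 rad.
sin φ₂ = sin φ₁ cos δ + cos φ₁ sin δ cos θ = (0.9371)(0.9422) + (0.3489)(0.3351)(-0.9732) = 0.7692, so φ₂ = 50.28°.
Δλ = atan2(sin θ sin δ cos φ₁, cos δ − sin φ₁ sin φ₂) = atan2(0.0269, 0.2214) = 6.928°.
λ₂ = -5.394° + 6.928° = 1.53°.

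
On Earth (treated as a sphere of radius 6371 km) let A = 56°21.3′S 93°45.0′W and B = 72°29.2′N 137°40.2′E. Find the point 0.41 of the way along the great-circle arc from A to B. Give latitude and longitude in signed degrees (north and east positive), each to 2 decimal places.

2.34°, -122.23°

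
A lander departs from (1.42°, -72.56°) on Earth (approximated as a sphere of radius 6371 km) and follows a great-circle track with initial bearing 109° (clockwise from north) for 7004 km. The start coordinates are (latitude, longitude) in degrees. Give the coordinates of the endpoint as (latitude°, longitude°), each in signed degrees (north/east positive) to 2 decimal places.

Angular distance δ = d/R = 7004/6371 = 1.09936 rad; initial bearing θ = 1.9024 rad.
sin φ₂ = sin φ₁ cos δ + cos φ₁ sin δ cos θ = (0.0248)(0.4542) + (0.9997)(0.8909)(-0.3256) = -0.2787, so φ₂ = -16.18°.
Δλ = atan2(sin θ sin δ cos φ₁, cos δ − sin φ₁ sin φ₂) = atan2(0.8421, 0.4611) = 61.298°.
λ₂ = -72.560° + 61.298° = -11.26°.

-16.18°, -11.26°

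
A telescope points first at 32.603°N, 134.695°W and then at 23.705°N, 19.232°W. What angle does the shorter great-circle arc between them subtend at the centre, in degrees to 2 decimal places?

96.60°

Let φ₁ = 0.5690 rad, φ₂ = 0.4137 rad, and Δλ = 2.0152 rad.
cos c = sin φ₁ sin φ₂ + cos φ₁ cos φ₂ cos Δλ = (0.5388)(0.4020) + (0.8424)(0.9156)(-0.4299) = -0.11501,
so c = arccos(-0.11501) = 1.68606 rad.
So the angular separation is 96.60°.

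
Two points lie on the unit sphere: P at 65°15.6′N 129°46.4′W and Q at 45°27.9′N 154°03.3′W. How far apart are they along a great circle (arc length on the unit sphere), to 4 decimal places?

0.4154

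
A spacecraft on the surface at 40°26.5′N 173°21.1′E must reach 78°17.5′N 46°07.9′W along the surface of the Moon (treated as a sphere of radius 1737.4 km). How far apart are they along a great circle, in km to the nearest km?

1787 km

In radians: φ₁ = 0.7058, φ₂ = 1.3664, Δλ = 140.517° = 2.4525 rad.
Haversine: a = sin²(Δφ/2) + cos φ₁ cos φ₂ sin²(Δλ/2) = 0.1052 + (0.7611)(0.2029)(0.8859) = 0.24201.
Central angle c = 2·arcsin(√a) = 1.02865 rad.
Distance = R·c = 1737.4 × 1.0286 ≈ 1787 km.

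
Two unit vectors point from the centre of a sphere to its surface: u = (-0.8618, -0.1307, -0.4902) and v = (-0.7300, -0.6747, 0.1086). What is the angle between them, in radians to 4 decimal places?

u·v = 0.6641; |u| = 1.0000, |v| = 1.0000.
cos θ = (u·v)/(|u||v|) = 0.6641, so θ = 0.8446 rad.

0.8446 rad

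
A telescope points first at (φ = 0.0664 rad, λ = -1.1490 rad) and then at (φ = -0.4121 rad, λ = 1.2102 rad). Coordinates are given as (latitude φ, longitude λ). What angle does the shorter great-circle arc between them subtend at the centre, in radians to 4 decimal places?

Let φ₁ = 0.0664 rad, φ₂ = -0.4121 rad, and Δλ = 2.3592 rad.
cos c = sin φ₁ sin φ₂ + cos φ₁ cos φ₂ cos Δλ = (0.0664)(-0.4005) + (0.9978)(0.9163)(-0.7092) = -0.67500,
so c = arccos(-0.67500) = 2.31176 rad.
So the angular separation is 2.3118 rad.

2.3118 rad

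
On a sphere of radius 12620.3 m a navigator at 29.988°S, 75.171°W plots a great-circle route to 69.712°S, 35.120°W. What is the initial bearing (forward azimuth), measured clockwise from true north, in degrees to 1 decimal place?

161.8°

With φ₁ = -0.5234, φ₂ = -1.2167, Δλ = 0.6990 rad, the forward-azimuth formula gives
θ = atan2( sin Δλ cos φ₂ , cos φ₁ sin φ₂ − sin φ₁ cos φ₂ cos Δλ ) = atan2(0.2231, -0.6797) = 161.83°.
So the initial bearing is 161.8°.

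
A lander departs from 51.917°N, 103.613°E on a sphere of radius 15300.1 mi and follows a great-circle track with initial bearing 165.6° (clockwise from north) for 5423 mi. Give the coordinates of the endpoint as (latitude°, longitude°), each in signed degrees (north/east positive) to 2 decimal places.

Angular distance δ = d/R = 5423/15300.1 = 0.35444 rad; initial bearing θ = 2.8903 rad.
sin φ₂ = sin φ₁ cos δ + cos φ₁ sin δ cos θ = (0.7871)(0.9378) + (0.6168)(0.3471)(-0.9686) = 0.5308, so φ₂ = 32.06°.
Δλ = atan2(sin θ sin δ cos φ₁, cos δ − sin φ₁ sin φ₂) = atan2(0.0532, 0.5200) = 5.846°.
λ₂ = 103.613° + 5.846° = 109.46°.

32.06°, 109.46°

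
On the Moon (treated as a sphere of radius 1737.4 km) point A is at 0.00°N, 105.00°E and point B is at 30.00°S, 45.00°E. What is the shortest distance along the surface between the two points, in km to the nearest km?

1951 km

With latitudes φ₁ = 0.000°, φ₂ = -30.000° and longitude difference Δλ = -60.000°:
cos c = sin φ₁ sin φ₂ + cos φ₁ cos φ₂ cos Δλ = (0.0000)(-0.5000) + (1.0000)(0.8660)(0.5000) = 0.43301,
so c = arccos(0.43301) = 1.12296 rad.
Distance = R·c = 1737.4 × 1.1230 ≈ 1951 km.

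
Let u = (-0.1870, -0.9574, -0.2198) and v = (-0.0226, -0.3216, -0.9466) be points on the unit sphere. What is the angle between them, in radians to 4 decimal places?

u·v = 0.5202; |u| = 0.9999, |v| = 1.0000.
cos θ = (u·v)/(|u||v|) = 0.5202, so θ = 1.0237 rad.

1.0237 rad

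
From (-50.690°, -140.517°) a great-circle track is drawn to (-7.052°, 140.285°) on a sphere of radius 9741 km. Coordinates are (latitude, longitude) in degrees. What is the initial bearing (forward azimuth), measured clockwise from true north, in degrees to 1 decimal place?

273.9°

Δλ = -79.198° = -1.3823 rad.
y = sin Δλ · cos φ₂ = (-0.9823)(0.9924) = -0.9748
x = cos φ₁ sin φ₂ − sin φ₁ cos φ₂ cos Δλ = (0.6335)(-0.1228) − (-0.7737)(0.9924)(0.1874) = 0.0661
θ = atan2(y, x) = -86.12°; adding 360° gives 273.9°.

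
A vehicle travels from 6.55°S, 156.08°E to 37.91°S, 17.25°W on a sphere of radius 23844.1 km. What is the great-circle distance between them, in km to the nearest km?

56226 km

With latitudes φ₁ = -6.550°, φ₂ = -37.910° and longitude difference Δλ = -173.330°:
Haversine: a = sin²(Δφ/2) + cos φ₁ cos φ₂ sin²(Δλ/2) = 0.0730 + (0.9935)(0.7890)(0.9966) = 0.85422.
Central angle c = 2·arcsin(√a) = 2.35807 rad.
Distance = R·c = 23844.1 × 2.3581 ≈ 56226 km.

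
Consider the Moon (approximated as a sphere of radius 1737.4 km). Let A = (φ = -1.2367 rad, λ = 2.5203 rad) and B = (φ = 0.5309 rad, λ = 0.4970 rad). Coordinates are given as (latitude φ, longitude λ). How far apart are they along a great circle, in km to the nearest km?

3851 km

Let φ₁ = -1.2367 rad, φ₂ = 0.5309 rad, and Δλ = -2.0233 rad.
Haversine: a = sin²(Δφ/2) + cos φ₁ cos φ₂ sin²(Δλ/2) = 0.5978 + (0.3279)(0.8624)(0.7186) = 0.80098.
Central angle c = 2·arcsin(√a) = 2.21674 rad.
Distance = R·c = 1737.4 × 2.2167 ≈ 3851 km.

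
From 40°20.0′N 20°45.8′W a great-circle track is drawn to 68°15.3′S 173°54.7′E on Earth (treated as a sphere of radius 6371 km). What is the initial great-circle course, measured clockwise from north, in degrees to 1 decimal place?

Δλ = -165.325° = -2.8855 rad.
y = sin Δλ · cos φ₂ = (-0.2533)(0.3705) = -0.0939
x = cos φ₁ sin φ₂ − sin φ₁ cos φ₂ cos Δλ = (0.7623)(-0.9288) − (0.6472)(0.3705)(-0.9674) = -0.4761
θ = atan2(y, x) = -168.85°; adding 360° gives 191.2°.

191.2°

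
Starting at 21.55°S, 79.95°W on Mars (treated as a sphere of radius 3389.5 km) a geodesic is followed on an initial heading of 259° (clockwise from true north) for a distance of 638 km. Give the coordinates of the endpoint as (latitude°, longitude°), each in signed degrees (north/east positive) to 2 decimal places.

-23.21°, -91.48°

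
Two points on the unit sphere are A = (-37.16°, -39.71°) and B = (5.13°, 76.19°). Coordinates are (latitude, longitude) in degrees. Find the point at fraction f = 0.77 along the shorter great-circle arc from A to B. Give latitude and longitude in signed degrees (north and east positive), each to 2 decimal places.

The central angle between A and B is δ = 1.9831 rad.
With f = 0.77, the slerp weights are sin((1−f)δ)/sin δ = 0.4808 and sin(fδ)/sin δ = 1.0904.
Weighted sum of the unit vectors: (0.4808)·(0.6131,-0.5092,-0.6040) + (1.0904)·(0.2377,0.9672,0.0894) = (0.5540, 0.8099, -0.1929).
Converting back: φ = atan2(z, √(x²+y²)) = -11.12°, λ = atan2(y, x) = 55.63°.

-11.12°, 55.63°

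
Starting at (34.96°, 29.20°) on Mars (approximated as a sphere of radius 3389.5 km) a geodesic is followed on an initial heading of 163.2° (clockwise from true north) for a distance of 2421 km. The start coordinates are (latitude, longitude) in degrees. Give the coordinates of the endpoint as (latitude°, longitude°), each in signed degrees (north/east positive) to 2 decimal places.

Angular distance δ = d/R = 2421/3389.5 = 0.71426 rad; initial bearing θ = 2.8484 rad.
sin φ₂ = sin φ₁ cos δ + cos φ₁ sin δ cos θ = (0.5730)(0.7556) + (0.8196)(0.6551)(-0.9573) = -0.0810, so φ₂ = -4.65°.
Δλ = atan2(sin θ sin δ cos φ₁, cos δ − sin φ₁ sin φ₂) = atan2(0.1552, 0.8020) = 10.950°.
λ₂ = 29.200° + 10.950° = 40.15°.

-4.65°, 40.15°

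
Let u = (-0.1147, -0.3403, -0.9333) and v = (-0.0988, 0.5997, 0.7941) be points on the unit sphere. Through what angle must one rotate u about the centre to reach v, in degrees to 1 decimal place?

159.0°

u·v = -0.9339; |u| = 1.0000, |v| = 1.0000.
cos θ = (u·v)/(|u||v|) = -0.9339, so θ = 159.0°.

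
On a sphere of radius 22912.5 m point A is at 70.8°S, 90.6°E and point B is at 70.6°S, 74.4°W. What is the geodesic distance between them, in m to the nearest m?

15299 m

Let φ₁ = -1.2357 rad, φ₂ = -1.2322 rad, and Δλ = -2.8798 rad.
cos c = sin φ₁ sin φ₂ + cos φ₁ cos φ₂ cos Δλ = (-0.9444)(-0.9432) + (0.3289)(0.3322)(-0.9659) = 0.78524,
so c = arccos(0.78524) = 0.66771 rad.
Distance = R·c = 22912.5 × 0.6677 ≈ 15299 m.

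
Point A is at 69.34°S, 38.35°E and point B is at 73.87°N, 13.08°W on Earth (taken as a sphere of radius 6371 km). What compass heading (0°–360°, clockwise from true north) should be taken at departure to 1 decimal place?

With φ₁ = -1.2102, φ₂ = 1.2893, Δλ = -0.8976 rad, the forward-azimuth formula gives
θ = atan2( sin Δλ cos φ₂ , cos φ₁ sin φ₂ − sin φ₁ cos φ₂ cos Δλ ) = atan2(-0.2172, 0.5010) = -23.44°.
Adding 360° brings this into [0°, 360°): 336.6°.

336.6°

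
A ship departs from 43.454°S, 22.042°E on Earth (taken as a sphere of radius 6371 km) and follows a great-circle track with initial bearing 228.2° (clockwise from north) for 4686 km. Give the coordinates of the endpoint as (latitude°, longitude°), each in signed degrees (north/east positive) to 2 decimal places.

Angular distance δ = d/R = 4686/6371 = 0.73552 rad; initial bearing θ = 3.9828 rad.
sin φ₂ = sin φ₁ cos δ + cos φ₁ sin δ cos θ = (-0.6878)(0.7415) + (0.7259)(0.6710)(-0.6665) = -0.8346, so φ₂ = -56.58°.
Δλ = atan2(sin θ sin δ cos φ₁, cos δ − sin φ₁ sin φ₂) = atan2(-0.3631, 0.1675) = -65.242°.
λ₂ = 22.042° − 65.242° = -43.20°.

-56.58°, -43.20°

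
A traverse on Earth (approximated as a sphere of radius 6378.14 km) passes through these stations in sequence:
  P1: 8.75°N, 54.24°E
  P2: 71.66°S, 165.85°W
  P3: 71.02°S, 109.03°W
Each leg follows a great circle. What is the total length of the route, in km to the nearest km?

Leg P1→P2: central angle 1.9631 rad, distance 12520.9 km.
Leg P2→P3: central angle 0.3058 rad, distance 1950.4 km.
Total: 12520.9 + 1950.4 ≈ 14471 km.

14471 km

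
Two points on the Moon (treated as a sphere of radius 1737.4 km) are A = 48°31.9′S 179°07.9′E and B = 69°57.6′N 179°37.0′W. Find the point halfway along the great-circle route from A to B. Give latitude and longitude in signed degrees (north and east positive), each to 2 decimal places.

Central angle δ = 2.0681 rad. Interpolating on the sphere with fraction f = 0.5:
P = [sin((1−f)δ)·A + sin(fδ)·B] / sin δ = 0.9778·A + 0.9778·B in Cartesian coordinates,
giving P = (-0.9825, 0.0076, 0.1859), i.e. latitude 10.71°, longitude 179.56°.

10.71°, 179.56°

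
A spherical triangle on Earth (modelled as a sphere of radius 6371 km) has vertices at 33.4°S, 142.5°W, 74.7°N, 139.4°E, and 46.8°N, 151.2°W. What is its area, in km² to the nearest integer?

9332695 km²

Side lengths (central angles): a = 0.6971, b = 1.4064, c = 2.0778 rad; semiperimeter s = 2.0907.
By l'Huilier's theorem, tan(E/4) = √[tan(s/2) tan((s−a)/2) tan((s−b)/2) tan((s−c)/2)], giving spherical excess E = 0.2299 rad.
Area = E·R² = 0.2299 × (6371)² ≈ 9332695 km².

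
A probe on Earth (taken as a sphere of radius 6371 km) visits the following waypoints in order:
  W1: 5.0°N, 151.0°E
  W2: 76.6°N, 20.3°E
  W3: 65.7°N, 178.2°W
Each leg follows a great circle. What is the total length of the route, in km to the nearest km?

Leg W1→W2: central angle 1.6366 rad, distance 10426.8 km.
Leg W2→W3: central angle 0.6499 rad, distance 4140.4 km.
Total: 10426.8 + 4140.4 ≈ 14567 km.

14567 km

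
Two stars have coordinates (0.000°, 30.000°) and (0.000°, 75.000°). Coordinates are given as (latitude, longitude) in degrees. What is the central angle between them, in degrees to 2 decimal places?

With latitudes φ₁ = 0.000°, φ₂ = 0.000° and longitude difference Δλ = 45.000°:
cos c = sin φ₁ sin φ₂ + cos φ₁ cos φ₂ cos Δλ = (0.0000)(0.0000) + (1.0000)(1.0000)(0.7071) = 0.70711,
so c = arccos(0.70711) = 0.78540 rad.
So the angular separation is 45.00°.

45.00°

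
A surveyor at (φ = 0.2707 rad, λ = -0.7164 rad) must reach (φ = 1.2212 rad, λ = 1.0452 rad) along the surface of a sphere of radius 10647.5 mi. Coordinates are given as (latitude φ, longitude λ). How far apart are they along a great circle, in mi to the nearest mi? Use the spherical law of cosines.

Let φ₁ = 0.2707 rad, φ₂ = 1.2212 rad, and Δλ = 1.7616 rad.
cos c = sin φ₁ sin φ₂ + cos φ₁ cos φ₂ cos Δλ = (0.2674)(0.9395) + (0.9636)(0.3425)(-0.1896) = 0.18864,
so c = arccos(0.18864) = 1.38102 rad.
Distance = R·c = 10647.5 × 1.3810 ≈ 14704 mi.

14704 mi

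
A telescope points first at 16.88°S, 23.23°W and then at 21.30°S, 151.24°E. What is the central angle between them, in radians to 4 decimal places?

Let φ₁ = -0.2946 rad, φ₂ = -0.3718 rad, and Δλ = 3.0451 rad.
cos c = sin φ₁ sin φ₂ + cos φ₁ cos φ₂ cos Δλ = (-0.2904)(-0.3633) + (0.9569)(0.9317)(-0.9953) = -0.78192,
so c = arccos(-0.78192) = 2.46854 rad.
So the angular separation is 2.4685 rad.

2.4685 rad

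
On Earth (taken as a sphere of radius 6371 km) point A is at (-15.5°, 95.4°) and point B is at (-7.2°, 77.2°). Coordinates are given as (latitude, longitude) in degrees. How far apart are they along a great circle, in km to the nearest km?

2186 km

In radians: φ₁ = -0.2705, φ₂ = -0.1257, Δλ = -18.200° = -0.3176 rad.
Haversine: a = sin²(Δφ/2) + cos φ₁ cos φ₂ sin²(Δλ/2) = 0.0052 + (0.9636)(0.9921)(0.0250) = 0.02915.
Central angle c = 2·arcsin(√a) = 0.34316 rad.
Distance = R·c = 6371 × 0.3432 ≈ 2186 km.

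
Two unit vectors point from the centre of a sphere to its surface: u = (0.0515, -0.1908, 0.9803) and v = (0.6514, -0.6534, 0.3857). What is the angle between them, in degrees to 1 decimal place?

57.6°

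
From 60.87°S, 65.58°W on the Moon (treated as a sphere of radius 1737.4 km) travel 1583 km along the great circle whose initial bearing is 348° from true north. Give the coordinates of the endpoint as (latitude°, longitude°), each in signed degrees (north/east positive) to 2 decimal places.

-9.15°, -75.16°

Angular distance δ = d/R = 1583/1737.4 = 0.91113 rad; initial bearing θ = 6.0737 rad.
sin φ₂ = sin φ₁ cos δ + cos φ₁ sin δ cos θ = (-0.8735)(0.6129) + (0.4868)(0.7902)(0.9781) = -0.1591, so φ₂ = -9.15°.
Δλ = atan2(sin θ sin δ cos φ₁, cos δ − sin φ₁ sin φ₂) = atan2(-0.0800, 0.4739) = -9.579°.
λ₂ = -65.580° − 9.579° = -75.16°.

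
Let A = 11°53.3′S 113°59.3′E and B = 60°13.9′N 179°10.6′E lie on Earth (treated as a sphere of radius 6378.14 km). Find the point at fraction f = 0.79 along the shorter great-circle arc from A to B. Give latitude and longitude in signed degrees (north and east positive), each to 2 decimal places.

The central angle between A and B is δ = 1.5457 rad.
With f = 0.79, the slerp weights are sin((1−f)δ)/sin δ = 0.3190 and sin(fδ)/sin δ = 0.9398.
Weighted sum of the unit vectors: (0.3190)·(-0.3978,0.8940,-0.2060) + (0.9398)·(-0.4964,0.0071,0.8680) = (-0.5935, 0.2919, 0.7500).
Converting back: φ = atan2(z, √(x²+y²)) = 48.59°, λ = atan2(y, x) = 153.81°.

48.59°, 153.81°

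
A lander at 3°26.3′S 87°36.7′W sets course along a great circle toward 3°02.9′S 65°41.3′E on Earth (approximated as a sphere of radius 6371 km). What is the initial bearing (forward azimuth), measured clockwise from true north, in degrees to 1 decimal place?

With φ₁ = -0.0600, φ₂ = -0.0532, Δλ = 2.6756 rad, the forward-azimuth formula gives
θ = atan2( sin Δλ cos φ₂ , cos φ₁ sin φ₂ − sin φ₁ cos φ₂ cos Δλ ) = atan2(0.4487, -0.1066) = 103.36°.
So the initial bearing is 103.4°.

103.4°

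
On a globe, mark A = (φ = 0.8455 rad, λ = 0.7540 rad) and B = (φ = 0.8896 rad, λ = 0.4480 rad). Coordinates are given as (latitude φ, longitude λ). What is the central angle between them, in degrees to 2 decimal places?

11.59°

In radians: φ₁ = 0.8455, φ₂ = 0.8896, Δλ = -17.533° = -0.3060 rad.
Haversine: a = sin²(Δφ/2) + cos φ₁ cos φ₂ sin²(Δλ/2) = 0.0005 + (0.6634)(0.6297)(0.0232) = 0.01019.
Central angle c = 2·arcsin(√a) = 0.20222 rad.
So the angular separation is 11.59°.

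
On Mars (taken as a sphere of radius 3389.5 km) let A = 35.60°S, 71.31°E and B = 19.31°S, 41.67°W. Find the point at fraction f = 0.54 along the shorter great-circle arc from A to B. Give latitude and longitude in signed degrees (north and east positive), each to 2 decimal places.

-42.08°, 3.37°

The central angle between A and B is δ = 1.6781 rad.
With f = 0.54, the slerp weights are sin((1−f)δ)/sin δ = 0.7015 and sin(fδ)/sin δ = 0.7917.
Weighted sum of the unit vectors: (0.7015)·(0.2606,0.7702,-0.5821) + (0.7917)·(0.7050,-0.6274,-0.3307) = (0.7409, 0.0436, -0.6702).
Converting back: φ = atan2(z, √(x²+y²)) = -42.08°, λ = atan2(y, x) = 3.37°.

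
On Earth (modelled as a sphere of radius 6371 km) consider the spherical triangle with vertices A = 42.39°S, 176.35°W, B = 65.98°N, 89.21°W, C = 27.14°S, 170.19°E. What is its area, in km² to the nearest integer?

22273377 km²

Side lengths (central angles): a = 2.0752, b = 0.3279, c = 2.2153 rad; semiperimeter s = 2.3092.
By l'Huilier's theorem, tan(E/4) = √[tan(s/2) tan((s−a)/2) tan((s−b)/2) tan((s−c)/2)], giving spherical excess E = 0.5487 rad.
Area = E·R² = 0.5487 × (6371)² ≈ 22273377 km².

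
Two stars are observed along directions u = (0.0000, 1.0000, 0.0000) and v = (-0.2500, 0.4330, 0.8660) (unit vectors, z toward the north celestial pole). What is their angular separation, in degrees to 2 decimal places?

64.34°

u·v = 0.4330; |u| = 1.0000, |v| = 1.0000.
cos θ = (u·v)/(|u||v|) = 0.4330, so θ = 64.34°.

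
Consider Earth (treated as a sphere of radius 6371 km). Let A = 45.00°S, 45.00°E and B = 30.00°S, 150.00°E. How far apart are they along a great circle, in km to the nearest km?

8757 km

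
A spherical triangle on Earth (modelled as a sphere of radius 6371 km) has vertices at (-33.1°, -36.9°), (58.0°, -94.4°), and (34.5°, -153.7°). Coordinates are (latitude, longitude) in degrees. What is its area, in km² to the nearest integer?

43921835 km²

Side lengths (central angles): a = 0.7908, b = 2.2403, c = 1.7973 rad; semiperimeter s = 2.4142.
By l'Huilier's theorem, tan(E/4) = √[tan(s/2) tan((s−a)/2) tan((s−b)/2) tan((s−c)/2)], giving spherical excess E = 1.0821 rad.
Area = E·R² = 1.0821 × (6371)² ≈ 43921835 km².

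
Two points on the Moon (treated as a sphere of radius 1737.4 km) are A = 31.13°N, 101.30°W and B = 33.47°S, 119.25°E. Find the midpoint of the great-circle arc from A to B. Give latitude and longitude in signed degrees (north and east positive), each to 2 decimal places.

-3.37°, -169.02°

Central angle δ = 2.5458 rad. Interpolating on the sphere with fraction f = 0.5:
P = [sin((1−f)δ)·A + sin(fδ)·B] / sin δ = 1.7034·A + 1.7034·B in Cartesian coordinates,
giving P = (-0.9800, -0.1901, -0.0588), i.e. latitude -3.37°, longitude -169.02°.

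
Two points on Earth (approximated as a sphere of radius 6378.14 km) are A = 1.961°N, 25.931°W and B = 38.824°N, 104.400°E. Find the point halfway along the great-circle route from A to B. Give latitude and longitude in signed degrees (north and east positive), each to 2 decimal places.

40.53°, 24.25°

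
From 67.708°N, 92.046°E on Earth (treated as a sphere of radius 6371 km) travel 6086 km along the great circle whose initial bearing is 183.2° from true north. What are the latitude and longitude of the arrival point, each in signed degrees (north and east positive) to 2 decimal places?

13.00°, 89.36°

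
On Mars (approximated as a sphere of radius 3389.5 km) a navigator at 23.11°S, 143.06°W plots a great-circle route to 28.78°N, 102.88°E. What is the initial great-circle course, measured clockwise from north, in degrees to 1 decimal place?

290.7°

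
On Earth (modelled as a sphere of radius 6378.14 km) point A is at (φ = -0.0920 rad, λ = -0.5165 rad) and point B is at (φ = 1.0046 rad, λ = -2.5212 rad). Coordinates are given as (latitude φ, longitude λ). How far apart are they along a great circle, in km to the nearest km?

Let φ₁ = -0.0920 rad, φ₂ = 1.0046 rad, and Δλ = -2.0047 rad.
Haversine: a = sin²(Δφ/2) + cos φ₁ cos φ₂ sin²(Δλ/2) = 0.2717 + (0.9958)(0.5364)(0.7102) = 0.65105.
Central angle c = 2·arcsin(√a) = 1.87769 rad.
Distance = R·c = 6378.14 × 1.8777 ≈ 11976 km.

11976 km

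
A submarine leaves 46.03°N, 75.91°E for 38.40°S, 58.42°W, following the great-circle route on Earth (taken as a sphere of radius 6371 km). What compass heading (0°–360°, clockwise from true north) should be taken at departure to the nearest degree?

Δλ = -134.330° = -2.3445 rad.
y = sin Δλ · cos φ₂ = (-0.7153)(0.7837) = -0.5606
x = cos φ₁ sin φ₂ − sin φ₁ cos φ₂ cos Δλ = (0.6943)(-0.6211) − (0.7197)(0.7837)(-0.6988) = -0.0371
θ = atan2(y, x) = -93.79°; adding 360° gives 266°.

266°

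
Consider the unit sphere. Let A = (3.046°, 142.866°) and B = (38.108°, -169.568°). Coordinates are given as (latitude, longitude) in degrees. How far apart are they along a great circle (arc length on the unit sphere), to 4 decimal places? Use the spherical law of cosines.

0.9728

Let φ₁ = 0.0532 rad, φ₂ = 0.6651 rad, and Δλ = 0.8302 rad.
cos c = sin φ₁ sin φ₂ + cos φ₁ cos φ₂ cos Δλ = (0.0531)(0.6171) + (0.9986)(0.7868)(0.6747) = 0.56296,
so c = arccos(0.56296) = 0.97283 rad.
On the unit sphere the arc length equals the central angle: 0.9728.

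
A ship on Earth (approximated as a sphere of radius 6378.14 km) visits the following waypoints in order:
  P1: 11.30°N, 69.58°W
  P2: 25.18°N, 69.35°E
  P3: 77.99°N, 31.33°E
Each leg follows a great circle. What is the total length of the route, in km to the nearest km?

Leg P1→P2: central angle 2.1965 rad, distance 14009.6 km.
Leg P2→P3: central angle 0.9710 rad, distance 6193.0 km.
Total: 14009.6 + 6193.0 ≈ 20203 km.

20203 km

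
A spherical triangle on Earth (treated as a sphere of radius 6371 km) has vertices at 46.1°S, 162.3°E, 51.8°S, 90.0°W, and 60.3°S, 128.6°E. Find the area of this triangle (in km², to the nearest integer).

Side lengths (central angles): a = 1.1117, b = 0.4234, c = 1.1198 rad; semiperimeter s = 1.3274.
By l'Huilier's theorem, tan(E/4) = √[tan(s/2) tan((s−a)/2) tan((s−b)/2) tan((s−c)/2)], giving spherical excess E = 0.2614 rad.
Area = E·R² = 0.2614 × (6371)² ≈ 10611861 km².

10611861 km²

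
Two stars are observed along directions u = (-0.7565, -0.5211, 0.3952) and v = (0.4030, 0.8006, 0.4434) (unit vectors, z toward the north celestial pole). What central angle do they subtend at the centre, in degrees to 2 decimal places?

u·v = -0.5468; |u| = 1.0000, |v| = 1.0000.
cos θ = (u·v)/(|u||v|) = -0.5468, so θ = 123.15°.

123.15°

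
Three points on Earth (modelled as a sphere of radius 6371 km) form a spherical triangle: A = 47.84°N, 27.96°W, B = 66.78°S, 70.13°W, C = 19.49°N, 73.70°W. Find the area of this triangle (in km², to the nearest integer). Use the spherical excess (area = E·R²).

Side lengths (central angles): a = 1.5064, b = 0.8108, c = 2.0773 rad; semiperimeter s = 2.1972.
By l'Huilier's theorem, tan(E/4) = √[tan(s/2) tan((s−a)/2) tan((s−b)/2) tan((s−c)/2)], giving spherical excess E = 0.7414 rad.
Area = E·R² = 0.7414 × (6371)² ≈ 30092398 km².

30092398 km²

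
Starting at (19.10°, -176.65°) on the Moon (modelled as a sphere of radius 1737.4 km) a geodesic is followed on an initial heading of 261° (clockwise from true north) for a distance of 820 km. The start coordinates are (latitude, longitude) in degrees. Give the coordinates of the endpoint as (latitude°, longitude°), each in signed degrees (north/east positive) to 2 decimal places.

12.96°, 155.91°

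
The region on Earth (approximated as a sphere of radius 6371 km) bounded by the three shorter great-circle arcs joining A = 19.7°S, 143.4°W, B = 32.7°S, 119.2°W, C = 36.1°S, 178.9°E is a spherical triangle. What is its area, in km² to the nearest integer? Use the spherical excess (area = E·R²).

Side lengths (central angles): a = 0.8782, b = 0.6427, c = 0.4400 rad; semiperimeter s = 0.9804.
By l'Huilier's theorem, tan(E/4) = √[tan(s/2) tan((s−a)/2) tan((s−b)/2) tan((s−c)/2)], giving spherical excess E = 0.1436 rad.
Area = E·R² = 0.1436 × (6371)² ≈ 5828173 km².

5828173 km²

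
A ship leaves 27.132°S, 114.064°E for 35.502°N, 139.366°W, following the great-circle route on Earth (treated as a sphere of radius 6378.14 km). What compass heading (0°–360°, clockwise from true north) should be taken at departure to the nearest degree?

With φ₁ = -0.4735, φ₂ = 0.6196, Δλ = 1.8600 rad, the forward-azimuth formula gives
θ = atan2( sin Δλ cos φ₂ , cos φ₁ sin φ₂ − sin φ₁ cos φ₂ cos Δλ ) = atan2(0.7803, 0.4109) = 62.23°.
So the initial bearing is 62°.

62°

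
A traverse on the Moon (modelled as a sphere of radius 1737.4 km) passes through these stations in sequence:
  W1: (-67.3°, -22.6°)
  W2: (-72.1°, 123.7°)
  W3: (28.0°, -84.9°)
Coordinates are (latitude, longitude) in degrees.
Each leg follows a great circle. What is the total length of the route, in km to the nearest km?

5217 km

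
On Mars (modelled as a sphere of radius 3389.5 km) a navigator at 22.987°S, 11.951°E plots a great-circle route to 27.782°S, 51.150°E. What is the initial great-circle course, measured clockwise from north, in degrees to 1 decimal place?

106.1°

With φ₁ = -0.4012, φ₂ = -0.4849, Δλ = 0.6842 rad, the forward-azimuth formula gives
θ = atan2( sin Δλ cos φ₂ , cos φ₁ sin φ₂ − sin φ₁ cos φ₂ cos Δλ ) = atan2(0.5592, -0.1613) = 106.10°.
So the initial bearing is 106.1°.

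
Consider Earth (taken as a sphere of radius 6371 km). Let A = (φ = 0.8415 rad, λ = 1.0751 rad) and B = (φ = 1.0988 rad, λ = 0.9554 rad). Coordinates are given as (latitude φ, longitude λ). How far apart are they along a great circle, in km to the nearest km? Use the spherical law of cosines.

1693 km

Let φ₁ = 0.8415 rad, φ₂ = 1.0988 rad, and Δλ = -0.1197 rad.
cos c = sin φ₁ sin φ₂ + cos φ₁ cos φ₂ cos Δλ = (0.7456)(0.8907) + (0.6663)(0.4547)(0.9928) = 0.96491,
so c = arccos(0.96491) = 0.26569 rad.
Distance = R·c = 6371 × 0.2657 ≈ 1693 km.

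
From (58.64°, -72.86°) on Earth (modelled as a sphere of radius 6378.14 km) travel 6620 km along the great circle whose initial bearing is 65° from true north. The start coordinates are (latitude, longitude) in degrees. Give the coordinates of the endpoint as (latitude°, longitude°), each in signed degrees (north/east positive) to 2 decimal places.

38.55°, 20.55°

Angular distance δ = d/R = 6620/6378.14 = 1.03792 rad; initial bearing θ = 1.1345 rad.
sin φ₂ = sin φ₁ cos δ + cos φ₁ sin δ cos θ = (0.8539)(0.5080) + (0.5204)(0.8613)(0.4226) = 0.6232, so φ₂ = 38.55°.
Δλ = atan2(sin θ sin δ cos φ₁, cos δ − sin φ₁ sin φ₂) = atan2(0.4063, -0.0242) = 93.406°.
λ₂ = -72.860° + 93.406° = 20.55°.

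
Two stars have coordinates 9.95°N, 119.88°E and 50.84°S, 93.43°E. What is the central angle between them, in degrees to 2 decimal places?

In radians: φ₁ = 0.1737, φ₂ = -0.8873, Δλ = -26.450° = -0.4616 rad.
Haversine: a = sin²(Δφ/2) + cos φ₁ cos φ₂ sin²(Δλ/2) = 0.2560 + (0.9850)(0.6315)(0.0523) = 0.28855.
Central angle c = 2·arcsin(√a) = 1.13415 rad.
So the angular separation is 64.98°.

64.98°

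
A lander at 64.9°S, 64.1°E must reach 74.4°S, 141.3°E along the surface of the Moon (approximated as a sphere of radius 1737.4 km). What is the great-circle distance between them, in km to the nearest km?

794 km

In radians: φ₁ = -1.1327, φ₂ = -1.2985, Δλ = 77.200° = 1.3474 rad.
cos c = sin φ₁ sin φ₂ + cos φ₁ cos φ₂ cos Δλ = (-0.9056)(-0.9632) + (0.4242)(0.2689)(0.2215) = 0.89748,
so c = arccos(0.89748) = 0.45677 rad.
Distance = R·c = 1737.4 × 0.4568 ≈ 794 km.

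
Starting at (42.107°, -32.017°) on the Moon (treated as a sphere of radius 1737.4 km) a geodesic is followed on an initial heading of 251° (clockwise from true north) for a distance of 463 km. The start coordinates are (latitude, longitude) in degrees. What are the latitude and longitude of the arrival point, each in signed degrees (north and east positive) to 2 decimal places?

35.68°, -49.87°

Angular distance δ = d/R = 463/1737.4 = 0.26649 rad; initial bearing θ = 4.3808 rad.
sin φ₂ = sin φ₁ cos δ + cos φ₁ sin δ cos θ = (0.6705)(0.9647) + (0.7419)(0.2633)(-0.3256) = 0.5832, so φ₂ = 35.68°.
Δλ = atan2(sin θ sin δ cos φ₁, cos δ − sin φ₁ sin φ₂) = atan2(-0.1847, 0.5736) = -17.851°.
λ₂ = -32.017° − 17.851° = -49.87°.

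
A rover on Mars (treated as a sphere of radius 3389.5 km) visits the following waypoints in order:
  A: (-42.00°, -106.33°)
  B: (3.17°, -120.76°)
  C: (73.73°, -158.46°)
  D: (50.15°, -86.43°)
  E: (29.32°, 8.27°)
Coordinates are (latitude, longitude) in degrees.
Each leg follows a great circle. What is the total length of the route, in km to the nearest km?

Leg A→B: central angle 0.8209 rad, distance 2782.3 km.
Leg B→C: central angle 1.2928 rad, distance 4382.0 km.
Leg C→D: central angle 0.6561 rad, distance 2223.9 km.
Leg D→E: central angle 1.2343 rad, distance 4183.7 km.
Total: 2782.3 + 4382.0 + 2223.9 + 4183.7 ≈ 13572 km.

13572 km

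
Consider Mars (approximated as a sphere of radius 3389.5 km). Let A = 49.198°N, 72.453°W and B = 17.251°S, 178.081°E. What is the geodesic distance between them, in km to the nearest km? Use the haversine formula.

6840 km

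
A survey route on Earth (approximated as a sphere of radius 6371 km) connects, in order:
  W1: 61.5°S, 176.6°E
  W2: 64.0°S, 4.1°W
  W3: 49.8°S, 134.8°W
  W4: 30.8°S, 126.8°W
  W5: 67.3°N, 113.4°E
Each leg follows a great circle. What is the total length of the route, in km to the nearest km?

Leg W1→W2: central angle 0.9512 rad, distance 6060.0 km.
Leg W2→W3: central angle 1.0449 rad, distance 6657.1 km.
Leg W3→W4: central angle 0.3478 rad, distance 2215.9 km.
Leg W4→W5: central angle 2.2615 rad, distance 14408.3 km.
Total: 6060.0 + 6657.1 + 2215.9 + 14408.3 ≈ 29341 km.

29341 km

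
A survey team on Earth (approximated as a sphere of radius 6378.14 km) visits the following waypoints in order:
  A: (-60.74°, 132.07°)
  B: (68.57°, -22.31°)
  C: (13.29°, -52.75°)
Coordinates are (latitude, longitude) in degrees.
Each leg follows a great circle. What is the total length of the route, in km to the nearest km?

25082 km

Leg A→B: central angle 2.9092 rad, distance 18555.3 km.
Leg B→C: central angle 1.0233 rad, distance 6526.7 km.
Total: 18555.3 + 6526.7 ≈ 25082 km.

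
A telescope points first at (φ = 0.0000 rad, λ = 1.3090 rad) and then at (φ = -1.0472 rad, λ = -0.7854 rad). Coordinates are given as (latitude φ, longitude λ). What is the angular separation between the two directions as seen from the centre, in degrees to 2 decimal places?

104.48°

Let φ₁ = 0.0000 rad, φ₂ = -1.0472 rad, and Δλ = -2.0944 rad.
cos c = sin φ₁ sin φ₂ + cos φ₁ cos φ₂ cos Δλ = (0.0000)(-0.8660) + (1.0000)(0.5000)(-0.5000) = -0.25000,
so c = arccos(-0.25000) = 1.82348 rad.
So the angular separation is 104.48°.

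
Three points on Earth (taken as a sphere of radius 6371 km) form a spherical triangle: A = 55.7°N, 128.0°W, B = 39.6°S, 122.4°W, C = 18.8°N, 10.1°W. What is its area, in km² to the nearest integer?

Side lengths (central angles): a = 2.0740, b = 1.5542, c = 1.6654 rad; semiperimeter s = 2.6468.
By l'Huilier's theorem, tan(E/4) = √[tan(s/2) tan((s−a)/2) tan((s−b)/2) tan((s−c)/2)], giving spherical excess E = 2.2067 rad.
Area = E·R² = 2.2067 × (6371)² ≈ 89570637 km².

89570637 km²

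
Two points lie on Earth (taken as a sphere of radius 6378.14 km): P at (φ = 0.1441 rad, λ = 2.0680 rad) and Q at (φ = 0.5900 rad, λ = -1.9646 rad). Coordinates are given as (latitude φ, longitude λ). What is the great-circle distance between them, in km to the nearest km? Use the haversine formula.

Let φ₁ = 0.1441 rad, φ₂ = 0.5900 rad, and Δλ = 2.2506 rad.
Haversine: a = sin²(Δφ/2) + cos φ₁ cos φ₂ sin²(Δλ/2) = 0.0489 + (0.9896)(0.8309)(0.8143) = 0.71852.
Central angle c = 2·arcsin(√a) = 2.02311 rad.
Distance = R·c = 6378.14 × 2.0231 ≈ 12904 km.

12904 km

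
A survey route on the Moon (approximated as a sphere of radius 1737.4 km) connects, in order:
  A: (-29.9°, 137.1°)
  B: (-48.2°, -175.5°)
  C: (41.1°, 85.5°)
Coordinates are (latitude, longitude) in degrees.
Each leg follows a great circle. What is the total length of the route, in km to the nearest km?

5002 km

Leg A→B: central angle 0.7033 rad, distance 1221.9 km.
Leg B→C: central angle 2.1756 rad, distance 3780.0 km.
Total: 1221.9 + 3780.0 ≈ 5002 km.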